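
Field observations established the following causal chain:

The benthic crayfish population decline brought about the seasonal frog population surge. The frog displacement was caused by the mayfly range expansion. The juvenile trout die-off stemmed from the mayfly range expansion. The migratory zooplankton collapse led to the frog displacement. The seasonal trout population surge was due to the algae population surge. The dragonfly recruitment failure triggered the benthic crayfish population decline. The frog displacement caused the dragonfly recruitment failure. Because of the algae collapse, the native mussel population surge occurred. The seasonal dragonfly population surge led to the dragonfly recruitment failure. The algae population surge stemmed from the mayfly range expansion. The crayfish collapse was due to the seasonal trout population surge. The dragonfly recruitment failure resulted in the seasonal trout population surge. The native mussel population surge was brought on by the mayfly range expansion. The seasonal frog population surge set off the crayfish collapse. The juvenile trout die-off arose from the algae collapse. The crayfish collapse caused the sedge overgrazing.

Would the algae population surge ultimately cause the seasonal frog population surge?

The algae population surge leads to the seasonal trout population surge, the crayfish collapse, the sedge overgrazing; the seasonal frog population surge is not among them.

No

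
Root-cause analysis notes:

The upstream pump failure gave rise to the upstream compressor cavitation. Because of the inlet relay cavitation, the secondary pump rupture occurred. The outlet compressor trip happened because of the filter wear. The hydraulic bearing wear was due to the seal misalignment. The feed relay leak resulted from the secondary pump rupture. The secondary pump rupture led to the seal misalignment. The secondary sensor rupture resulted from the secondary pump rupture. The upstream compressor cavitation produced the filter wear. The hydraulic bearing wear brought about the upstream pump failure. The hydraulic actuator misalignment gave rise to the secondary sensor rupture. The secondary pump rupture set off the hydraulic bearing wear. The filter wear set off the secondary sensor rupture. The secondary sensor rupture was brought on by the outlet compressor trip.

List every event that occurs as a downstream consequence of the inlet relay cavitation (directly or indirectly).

the feed relay leak, the filter wear, the hydraulic bearing wear, the outlet compressor trip, the seal misalignment, the secondary pump rupture, the secondary sensor rupture, the upstream compressor cavitation, the upstream pump failure

Direct effects: the secondary pump rupture.
2 steps out: the seal misalignment, the hydraulic bearing wear, the feed relay leak, the secondary sensor rupture.
3 steps out: the upstream pump failure.
4 steps out: the upstream compressor cavitation.
5 steps out: the filter wear.
6 steps out: the outlet compressor trip.
Not reachable from it: the hydraulic actuator misalignment.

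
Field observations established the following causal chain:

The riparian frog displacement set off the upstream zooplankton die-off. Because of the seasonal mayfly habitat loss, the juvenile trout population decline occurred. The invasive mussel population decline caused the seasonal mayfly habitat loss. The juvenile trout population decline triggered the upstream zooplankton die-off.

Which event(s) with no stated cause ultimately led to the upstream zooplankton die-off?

the invasive mussel population decline, the riparian frog displacement

Tracing upstream from the upstream zooplankton die-off: the upstream zooplankton die-off ← the juvenile trout population decline ← the seasonal mayfly habitat loss ← the invasive mussel population decline.
A separate upstream branch: the upstream zooplankton die-off ← the riparian frog displacement.
Each of those chain origins has no stated cause.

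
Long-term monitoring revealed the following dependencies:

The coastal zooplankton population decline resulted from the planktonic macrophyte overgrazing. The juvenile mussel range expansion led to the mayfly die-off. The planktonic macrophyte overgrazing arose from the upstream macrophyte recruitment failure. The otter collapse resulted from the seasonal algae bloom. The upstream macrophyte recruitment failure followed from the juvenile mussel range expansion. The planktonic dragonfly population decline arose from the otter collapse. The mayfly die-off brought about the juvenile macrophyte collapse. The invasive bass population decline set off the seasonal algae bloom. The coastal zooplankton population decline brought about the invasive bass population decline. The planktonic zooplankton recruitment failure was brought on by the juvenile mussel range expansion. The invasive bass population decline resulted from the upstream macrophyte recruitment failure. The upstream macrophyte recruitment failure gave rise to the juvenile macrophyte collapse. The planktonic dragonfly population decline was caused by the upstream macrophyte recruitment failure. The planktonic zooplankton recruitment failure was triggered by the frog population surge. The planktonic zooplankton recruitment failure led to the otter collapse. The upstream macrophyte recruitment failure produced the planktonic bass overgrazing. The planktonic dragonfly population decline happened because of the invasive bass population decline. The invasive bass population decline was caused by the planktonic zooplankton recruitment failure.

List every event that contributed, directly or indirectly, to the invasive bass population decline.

Immediate causes of the invasive bass population decline: the upstream macrophyte recruitment failure, the coastal zooplankton population decline, the planktonic zooplankton recruitment failure.
Further upstream: the juvenile mussel range expansion, the planktonic macrophyte overgrazing, the frog population surge.

the coastal zooplankton population decline, the frog population surge, the juvenile mussel range expansion, the planktonic macrophyte overgrazing, the planktonic zooplankton recruitment failure, the upstream macrophyte recruitment failure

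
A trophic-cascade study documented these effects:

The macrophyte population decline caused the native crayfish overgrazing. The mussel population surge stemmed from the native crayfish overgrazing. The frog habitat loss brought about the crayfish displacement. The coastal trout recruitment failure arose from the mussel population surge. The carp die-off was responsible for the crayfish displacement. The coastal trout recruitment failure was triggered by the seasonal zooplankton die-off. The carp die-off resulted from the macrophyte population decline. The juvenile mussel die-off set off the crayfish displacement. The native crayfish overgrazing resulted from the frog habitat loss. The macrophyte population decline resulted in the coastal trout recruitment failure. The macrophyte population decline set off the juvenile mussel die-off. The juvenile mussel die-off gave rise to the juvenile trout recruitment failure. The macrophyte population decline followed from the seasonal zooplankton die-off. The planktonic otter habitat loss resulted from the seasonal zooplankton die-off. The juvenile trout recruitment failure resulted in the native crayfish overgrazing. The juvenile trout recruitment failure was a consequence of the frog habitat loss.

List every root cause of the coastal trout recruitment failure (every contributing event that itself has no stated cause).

Tracing upstream from the coastal trout recruitment failure: the coastal trout recruitment failure ← the seasonal zooplankton die-off.
A separate upstream branch: the coastal trout recruitment failure ← the mussel population surge ← the native crayfish overgrazing ← the frog habitat loss.
Each of those chain origins has no stated cause.

the frog habitat loss, the seasonal zooplankton die-off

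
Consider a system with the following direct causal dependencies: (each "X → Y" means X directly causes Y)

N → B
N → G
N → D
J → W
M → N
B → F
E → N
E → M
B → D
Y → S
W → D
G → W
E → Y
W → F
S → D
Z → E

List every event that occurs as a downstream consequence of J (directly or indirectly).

Direct effects: W.
2 steps out: D, F.
Not reachable from it: Z, E, Y, M, N, B, S, G.

D, F, W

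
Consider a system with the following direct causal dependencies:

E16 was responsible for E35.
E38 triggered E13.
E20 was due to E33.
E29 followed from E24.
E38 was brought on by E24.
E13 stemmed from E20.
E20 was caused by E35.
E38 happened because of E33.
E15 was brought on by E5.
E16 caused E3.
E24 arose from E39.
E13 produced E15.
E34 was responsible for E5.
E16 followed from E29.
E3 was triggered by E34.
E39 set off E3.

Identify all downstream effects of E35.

E13, E15, E20

Direct effects: E20.
2 steps out: E13.
3 steps out: E15.
Not reachable from it: E34, E39, E5, E33, E24, E29, E16, E3, E38.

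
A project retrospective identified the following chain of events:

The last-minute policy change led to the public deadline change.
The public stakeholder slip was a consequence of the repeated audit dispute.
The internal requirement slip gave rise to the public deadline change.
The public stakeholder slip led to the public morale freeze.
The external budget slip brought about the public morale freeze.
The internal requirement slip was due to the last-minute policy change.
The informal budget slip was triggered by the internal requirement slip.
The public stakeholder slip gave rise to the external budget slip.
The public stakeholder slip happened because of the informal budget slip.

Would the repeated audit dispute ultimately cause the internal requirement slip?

No

The repeated audit dispute leads to the public stakeholder slip, the external budget slip, the public morale freeze; the internal requirement slip is not among them.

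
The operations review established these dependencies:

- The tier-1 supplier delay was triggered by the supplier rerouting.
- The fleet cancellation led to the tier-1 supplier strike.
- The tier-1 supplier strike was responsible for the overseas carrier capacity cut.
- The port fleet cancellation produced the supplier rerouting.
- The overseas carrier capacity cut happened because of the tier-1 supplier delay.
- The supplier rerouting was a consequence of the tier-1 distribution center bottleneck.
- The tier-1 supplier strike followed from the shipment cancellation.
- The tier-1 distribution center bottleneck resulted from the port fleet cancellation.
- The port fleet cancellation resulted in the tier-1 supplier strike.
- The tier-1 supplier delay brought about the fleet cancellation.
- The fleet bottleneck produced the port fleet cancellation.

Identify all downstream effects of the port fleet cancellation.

Direct effects: the tier-1 distribution center bottleneck, the supplier rerouting, the tier-1 supplier strike.
2 steps out: the tier-1 supplier delay, the overseas carrier capacity cut.
3 steps out: the fleet cancellation.
Not reachable from it: the fleet bottleneck, the shipment cancellation.

the fleet cancellation, the overseas carrier capacity cut, the supplier rerouting, the tier-1 distribution center bottleneck, the tier-1 supplier delay, the tier-1 supplier strike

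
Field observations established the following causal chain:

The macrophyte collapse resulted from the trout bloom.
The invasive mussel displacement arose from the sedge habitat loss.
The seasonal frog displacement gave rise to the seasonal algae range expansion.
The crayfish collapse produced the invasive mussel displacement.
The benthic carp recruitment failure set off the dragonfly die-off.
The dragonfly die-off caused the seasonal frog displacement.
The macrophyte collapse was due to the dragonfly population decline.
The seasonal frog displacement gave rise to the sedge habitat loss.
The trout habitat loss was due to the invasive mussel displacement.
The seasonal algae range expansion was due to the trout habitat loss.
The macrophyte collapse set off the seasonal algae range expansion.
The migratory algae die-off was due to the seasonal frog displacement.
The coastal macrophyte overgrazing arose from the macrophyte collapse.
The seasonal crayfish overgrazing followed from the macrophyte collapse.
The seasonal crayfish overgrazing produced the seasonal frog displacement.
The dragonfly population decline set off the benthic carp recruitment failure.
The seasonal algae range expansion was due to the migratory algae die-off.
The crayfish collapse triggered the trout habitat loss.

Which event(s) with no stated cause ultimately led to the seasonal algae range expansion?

the crayfish collapse, the dragonfly population decline, the trout bloom

Tracing upstream from the seasonal algae range expansion: the seasonal algae range expansion ← the macrophyte collapse ← the trout bloom.
A separate upstream branch: the seasonal algae range expansion ← the macrophyte collapse ← the dragonfly population decline.
A separate upstream branch: the seasonal algae range expansion ← the trout habitat loss ← the crayfish collapse.
Each of those chain origins has no stated cause.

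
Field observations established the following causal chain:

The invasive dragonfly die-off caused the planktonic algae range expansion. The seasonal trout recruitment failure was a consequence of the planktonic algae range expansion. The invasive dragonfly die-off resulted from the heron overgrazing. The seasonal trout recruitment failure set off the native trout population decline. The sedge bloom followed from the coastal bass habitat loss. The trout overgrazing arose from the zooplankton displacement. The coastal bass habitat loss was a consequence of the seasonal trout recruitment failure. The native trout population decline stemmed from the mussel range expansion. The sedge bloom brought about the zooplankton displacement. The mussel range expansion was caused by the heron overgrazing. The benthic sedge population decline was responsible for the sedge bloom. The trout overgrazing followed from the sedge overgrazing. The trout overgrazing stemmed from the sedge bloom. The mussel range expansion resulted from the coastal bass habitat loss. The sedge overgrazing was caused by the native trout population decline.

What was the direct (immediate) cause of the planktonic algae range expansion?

Upstream contributors include the heron overgrazing, but only the invasive dragonfly die-off feeds directly into the planktonic algae range expansion.

the invasive dragonfly die-off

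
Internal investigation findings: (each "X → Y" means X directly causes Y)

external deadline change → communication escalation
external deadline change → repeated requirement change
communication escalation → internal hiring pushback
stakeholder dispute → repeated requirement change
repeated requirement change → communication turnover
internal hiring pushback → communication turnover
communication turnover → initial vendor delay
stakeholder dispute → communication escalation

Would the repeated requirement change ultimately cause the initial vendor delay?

There is a causal chain: the repeated requirement change → the communication turnover → the initial vendor delay.

Yes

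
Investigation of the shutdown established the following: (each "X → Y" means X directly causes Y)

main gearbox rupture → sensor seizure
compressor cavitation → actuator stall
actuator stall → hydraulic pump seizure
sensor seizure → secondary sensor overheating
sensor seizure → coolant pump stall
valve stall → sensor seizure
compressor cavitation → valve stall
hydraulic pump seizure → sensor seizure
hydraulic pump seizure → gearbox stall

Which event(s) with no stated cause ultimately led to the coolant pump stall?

the compressor cavitation, the main gearbox rupture

Tracing upstream from the coolant pump stall: the coolant pump stall ← the sensor seizure ← the valve stall ← the compressor cavitation.
A separate upstream branch: the coolant pump stall ← the sensor seizure ← the main gearbox rupture.
Each of those chain origins has no stated cause.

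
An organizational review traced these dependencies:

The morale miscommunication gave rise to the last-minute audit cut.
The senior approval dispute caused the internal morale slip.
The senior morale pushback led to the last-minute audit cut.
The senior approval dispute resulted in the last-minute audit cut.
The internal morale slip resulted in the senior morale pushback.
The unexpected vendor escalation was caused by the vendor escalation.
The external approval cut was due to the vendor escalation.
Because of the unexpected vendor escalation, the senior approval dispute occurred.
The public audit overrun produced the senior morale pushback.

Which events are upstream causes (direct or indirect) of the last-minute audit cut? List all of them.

Immediate causes of the last-minute audit cut: the senior approval dispute, the morale miscommunication, the senior morale pushback.
Further upstream: the vendor escalation, the unexpected vendor escalation, the public audit overrun, the internal morale slip.

the internal morale slip, the morale miscommunication, the public audit overrun, the senior approval dispute, the senior morale pushback, the unexpected vendor escalation, the vendor escalation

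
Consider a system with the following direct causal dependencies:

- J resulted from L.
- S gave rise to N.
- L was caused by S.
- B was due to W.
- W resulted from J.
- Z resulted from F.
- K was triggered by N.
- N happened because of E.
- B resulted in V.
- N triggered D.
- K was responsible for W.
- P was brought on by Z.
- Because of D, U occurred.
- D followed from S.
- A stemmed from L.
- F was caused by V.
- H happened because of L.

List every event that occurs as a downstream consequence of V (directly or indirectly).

Direct effects: F.
2 steps out: Z.
3 steps out: P.
Not reachable from it: S, L, E, H, A, N, K, D, J, U, W, B.

F, P, Z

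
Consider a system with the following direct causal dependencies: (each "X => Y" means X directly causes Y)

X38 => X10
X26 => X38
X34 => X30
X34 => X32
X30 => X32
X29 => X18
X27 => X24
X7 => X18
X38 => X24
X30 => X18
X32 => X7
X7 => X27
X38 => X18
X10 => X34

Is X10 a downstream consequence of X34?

X34 leads to X30, X32, X7, X27, X18, X24; X10 is not among them.

No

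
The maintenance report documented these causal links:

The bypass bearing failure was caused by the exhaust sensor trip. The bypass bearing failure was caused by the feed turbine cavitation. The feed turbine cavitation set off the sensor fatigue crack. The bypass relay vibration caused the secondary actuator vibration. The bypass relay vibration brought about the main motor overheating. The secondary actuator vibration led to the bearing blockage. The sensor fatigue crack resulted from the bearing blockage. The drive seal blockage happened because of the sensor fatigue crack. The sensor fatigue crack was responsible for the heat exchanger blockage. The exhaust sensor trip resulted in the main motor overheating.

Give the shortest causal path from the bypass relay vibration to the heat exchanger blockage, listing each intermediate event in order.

the bypass relay vibration → the secondary actuator vibration
the secondary actuator vibration → the bearing blockage
the bearing blockage → the sensor fatigue crack
the sensor fatigue crack → the heat exchanger blockage
Length: 4 steps.

the bypass relay vibration → the secondary actuator vibration → the bearing blockage → the sensor fatigue crack → the heat exchanger blockage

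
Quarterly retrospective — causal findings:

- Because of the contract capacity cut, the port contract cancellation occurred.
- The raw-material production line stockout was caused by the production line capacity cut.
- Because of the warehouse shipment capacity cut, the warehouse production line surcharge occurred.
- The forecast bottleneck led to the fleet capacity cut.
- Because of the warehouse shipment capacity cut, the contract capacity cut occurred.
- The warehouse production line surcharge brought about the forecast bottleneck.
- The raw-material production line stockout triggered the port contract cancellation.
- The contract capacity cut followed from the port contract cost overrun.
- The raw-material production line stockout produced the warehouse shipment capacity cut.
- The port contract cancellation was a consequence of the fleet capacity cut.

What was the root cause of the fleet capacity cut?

Tracing upstream from the fleet capacity cut: the fleet capacity cut ← the forecast bottleneck ← the warehouse production line surcharge ← the warehouse shipment capacity cut ← the raw-material production line stockout ← the production line capacity cut.
The production line capacity cut has no stated cause, so it is the root.

the production line capacity cut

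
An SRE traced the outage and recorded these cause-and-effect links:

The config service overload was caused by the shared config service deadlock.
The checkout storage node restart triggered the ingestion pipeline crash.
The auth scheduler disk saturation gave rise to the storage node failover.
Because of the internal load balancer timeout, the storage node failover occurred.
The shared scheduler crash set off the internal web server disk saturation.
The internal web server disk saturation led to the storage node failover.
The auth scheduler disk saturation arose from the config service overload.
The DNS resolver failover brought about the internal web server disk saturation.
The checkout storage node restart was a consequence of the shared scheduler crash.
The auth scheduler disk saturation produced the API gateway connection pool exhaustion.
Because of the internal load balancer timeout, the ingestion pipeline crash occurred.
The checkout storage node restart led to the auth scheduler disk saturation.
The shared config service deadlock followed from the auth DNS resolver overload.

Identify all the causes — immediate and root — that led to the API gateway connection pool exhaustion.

the auth DNS resolver overload, the auth scheduler disk saturation, the checkout storage node restart, the config service overload, the shared config service deadlock, the shared scheduler crash

Immediate cause of the API gateway connection pool exhaustion: the auth scheduler disk saturation.
Further upstream: the auth DNS resolver overload, the shared scheduler crash, the shared config service deadlock, the config service overload, the checkout storage node restart.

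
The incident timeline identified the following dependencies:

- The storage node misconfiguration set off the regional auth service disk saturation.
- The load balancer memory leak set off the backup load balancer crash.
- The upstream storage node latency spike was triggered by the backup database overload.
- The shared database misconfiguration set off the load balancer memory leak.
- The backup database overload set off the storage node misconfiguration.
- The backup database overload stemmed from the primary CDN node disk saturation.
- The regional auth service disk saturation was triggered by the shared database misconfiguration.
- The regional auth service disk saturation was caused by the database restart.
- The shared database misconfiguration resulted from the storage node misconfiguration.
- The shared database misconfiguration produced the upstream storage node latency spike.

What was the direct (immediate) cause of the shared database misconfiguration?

Upstream contributors include the primary CDN node disk saturation, the backup database overload, but only the storage node misconfiguration feeds directly into the shared database misconfiguration.

the storage node misconfiguration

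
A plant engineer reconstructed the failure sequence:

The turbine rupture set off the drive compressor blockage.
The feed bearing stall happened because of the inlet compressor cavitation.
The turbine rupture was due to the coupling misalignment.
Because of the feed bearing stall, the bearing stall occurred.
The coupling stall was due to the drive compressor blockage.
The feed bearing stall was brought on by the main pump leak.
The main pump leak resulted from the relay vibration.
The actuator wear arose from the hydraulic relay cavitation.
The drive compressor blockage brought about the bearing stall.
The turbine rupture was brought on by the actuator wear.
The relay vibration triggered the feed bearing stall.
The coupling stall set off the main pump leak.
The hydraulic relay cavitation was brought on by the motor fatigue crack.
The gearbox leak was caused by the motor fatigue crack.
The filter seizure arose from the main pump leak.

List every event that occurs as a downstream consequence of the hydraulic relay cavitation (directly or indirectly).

the actuator wear, the bearing stall, the coupling stall, the drive compressor blockage, the feed bearing stall, the filter seizure, the main pump leak, the turbine rupture

Direct effects: the actuator wear.
2 steps out: the turbine rupture.
3 steps out: the drive compressor blockage.
4 steps out: the coupling stall, the bearing stall.
5 steps out: the main pump leak.
6 steps out: the filter seizure, the feed bearing stall.
Not reachable from it: the motor fatigue crack, the inlet compressor cavitation, the gearbox leak, the coupling misalignment, the relay vibration.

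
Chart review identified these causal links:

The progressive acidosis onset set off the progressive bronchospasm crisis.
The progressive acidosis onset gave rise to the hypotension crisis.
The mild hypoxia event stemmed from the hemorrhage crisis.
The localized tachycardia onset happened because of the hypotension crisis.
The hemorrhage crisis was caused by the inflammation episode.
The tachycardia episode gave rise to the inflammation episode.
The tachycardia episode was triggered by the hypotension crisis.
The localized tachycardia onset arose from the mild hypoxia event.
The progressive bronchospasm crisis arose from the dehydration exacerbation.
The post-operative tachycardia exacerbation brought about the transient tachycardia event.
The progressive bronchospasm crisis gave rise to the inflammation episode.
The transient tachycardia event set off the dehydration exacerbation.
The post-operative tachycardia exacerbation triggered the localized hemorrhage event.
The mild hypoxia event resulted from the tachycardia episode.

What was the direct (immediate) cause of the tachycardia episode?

Upstream contributors include the progressive acidosis onset, but only the hypotension crisis feeds directly into the tachycardia episode.

the hypotension crisis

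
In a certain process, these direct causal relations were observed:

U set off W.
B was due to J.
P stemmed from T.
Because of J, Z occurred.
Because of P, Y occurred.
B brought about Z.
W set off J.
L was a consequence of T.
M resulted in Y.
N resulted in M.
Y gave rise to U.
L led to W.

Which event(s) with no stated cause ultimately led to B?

Tracing upstream from B: B ← J ← W ← L ← T.
A separate upstream branch: B ← J ← W ← U ← Y ← M ← N.
Each of those chain origins has no stated cause.

N, T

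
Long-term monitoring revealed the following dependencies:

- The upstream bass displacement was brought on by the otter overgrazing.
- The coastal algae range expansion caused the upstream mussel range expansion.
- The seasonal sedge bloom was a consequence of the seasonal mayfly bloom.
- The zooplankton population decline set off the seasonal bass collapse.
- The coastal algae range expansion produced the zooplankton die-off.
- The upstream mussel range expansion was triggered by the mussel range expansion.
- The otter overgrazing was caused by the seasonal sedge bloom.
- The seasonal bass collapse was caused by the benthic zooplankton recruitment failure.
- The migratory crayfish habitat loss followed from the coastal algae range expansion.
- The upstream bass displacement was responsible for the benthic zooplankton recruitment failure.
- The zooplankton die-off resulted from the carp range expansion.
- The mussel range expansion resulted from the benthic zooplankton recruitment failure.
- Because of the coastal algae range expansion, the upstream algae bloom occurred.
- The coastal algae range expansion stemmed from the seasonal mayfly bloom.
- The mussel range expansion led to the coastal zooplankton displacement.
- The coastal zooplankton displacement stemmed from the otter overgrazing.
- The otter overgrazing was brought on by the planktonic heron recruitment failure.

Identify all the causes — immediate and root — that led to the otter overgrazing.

the planktonic heron recruitment failure, the seasonal mayfly bloom, the seasonal sedge bloom

Immediate causes of the otter overgrazing: the planktonic heron recruitment failure, the seasonal sedge bloom.
Further upstream: the seasonal mayfly bloom.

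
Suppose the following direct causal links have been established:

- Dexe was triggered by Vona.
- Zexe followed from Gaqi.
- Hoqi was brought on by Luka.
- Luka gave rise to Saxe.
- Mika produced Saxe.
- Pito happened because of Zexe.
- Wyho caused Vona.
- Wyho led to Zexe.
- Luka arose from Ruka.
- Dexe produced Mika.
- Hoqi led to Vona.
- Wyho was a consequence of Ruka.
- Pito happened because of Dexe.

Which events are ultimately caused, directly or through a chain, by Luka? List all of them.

Dexe, Hoqi, Mika, Pito, Saxe, Vona

Direct effects: Hoqi, Saxe.
2 steps out: Vona.
3 steps out: Dexe.
4 steps out: Mika, Pito.
Not reachable from it: Ruka, Wyho, Zexe, Gaqi.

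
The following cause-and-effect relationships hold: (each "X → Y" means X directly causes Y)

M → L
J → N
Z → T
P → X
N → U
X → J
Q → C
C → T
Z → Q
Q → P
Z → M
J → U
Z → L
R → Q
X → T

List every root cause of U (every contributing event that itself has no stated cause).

Tracing upstream from U: U ← J ← X ← P ← Q ← Z.
A separate upstream branch: U ← J ← X ← P ← Q ← R.
Each of those chain origins has no stated cause.

R, Z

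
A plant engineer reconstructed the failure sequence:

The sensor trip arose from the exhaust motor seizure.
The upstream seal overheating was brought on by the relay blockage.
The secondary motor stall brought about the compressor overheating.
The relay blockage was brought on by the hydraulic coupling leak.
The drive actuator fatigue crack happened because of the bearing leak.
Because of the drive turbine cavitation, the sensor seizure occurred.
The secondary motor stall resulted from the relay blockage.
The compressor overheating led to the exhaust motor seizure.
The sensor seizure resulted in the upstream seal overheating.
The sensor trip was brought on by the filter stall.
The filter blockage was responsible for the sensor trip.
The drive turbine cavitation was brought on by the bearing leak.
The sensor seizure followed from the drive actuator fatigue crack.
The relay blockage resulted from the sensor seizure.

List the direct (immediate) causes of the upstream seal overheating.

the relay blockage, the sensor seizure

Upstream contributors include the bearing leak, the drive turbine cavitation, the drive actuator fatigue crack, the hydraulic coupling leak, but only the relay blockage, the sensor seizure feed directly into the upstream seal overheating.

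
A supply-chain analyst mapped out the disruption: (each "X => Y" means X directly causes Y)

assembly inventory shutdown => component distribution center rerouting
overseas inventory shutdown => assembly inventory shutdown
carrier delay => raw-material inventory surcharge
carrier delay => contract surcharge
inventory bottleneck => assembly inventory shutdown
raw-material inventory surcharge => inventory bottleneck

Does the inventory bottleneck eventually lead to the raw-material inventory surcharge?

The inventory bottleneck leads to the assembly inventory shutdown, the component distribution center rerouting; the raw-material inventory surcharge is not among them.

No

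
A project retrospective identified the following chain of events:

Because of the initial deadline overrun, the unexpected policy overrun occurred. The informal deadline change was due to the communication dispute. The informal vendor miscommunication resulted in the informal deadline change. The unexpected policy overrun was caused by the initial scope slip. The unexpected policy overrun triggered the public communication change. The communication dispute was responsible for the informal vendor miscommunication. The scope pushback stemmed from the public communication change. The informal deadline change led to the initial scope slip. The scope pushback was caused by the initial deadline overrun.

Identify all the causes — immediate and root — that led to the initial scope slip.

Immediate cause of the initial scope slip: the informal deadline change.
Further upstream: the communication dispute, the informal vendor miscommunication.

the communication dispute, the informal deadline change, the informal vendor miscommunication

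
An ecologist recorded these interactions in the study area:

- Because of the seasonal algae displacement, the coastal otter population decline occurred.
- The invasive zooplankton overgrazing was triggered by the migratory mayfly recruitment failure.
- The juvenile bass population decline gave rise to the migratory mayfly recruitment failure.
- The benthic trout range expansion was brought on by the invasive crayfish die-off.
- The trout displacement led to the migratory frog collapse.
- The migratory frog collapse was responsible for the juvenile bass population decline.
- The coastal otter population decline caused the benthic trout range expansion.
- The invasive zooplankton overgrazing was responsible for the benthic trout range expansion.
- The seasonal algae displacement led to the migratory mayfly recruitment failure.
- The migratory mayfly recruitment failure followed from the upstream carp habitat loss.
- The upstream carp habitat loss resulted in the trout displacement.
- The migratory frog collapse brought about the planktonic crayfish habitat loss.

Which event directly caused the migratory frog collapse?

the trout displacement

Upstream contributors include the upstream carp habitat loss, but only the trout displacement feeds directly into the migratory frog collapse.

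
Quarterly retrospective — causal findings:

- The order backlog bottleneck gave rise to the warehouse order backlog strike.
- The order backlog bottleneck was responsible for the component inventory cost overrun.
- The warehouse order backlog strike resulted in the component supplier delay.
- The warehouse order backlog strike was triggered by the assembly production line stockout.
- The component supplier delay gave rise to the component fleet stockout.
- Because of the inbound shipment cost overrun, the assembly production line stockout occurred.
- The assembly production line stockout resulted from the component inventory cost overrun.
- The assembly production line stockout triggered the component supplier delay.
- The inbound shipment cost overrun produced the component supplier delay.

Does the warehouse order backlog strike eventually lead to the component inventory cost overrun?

No

The warehouse order backlog strike leads to the component supplier delay, the component fleet stockout; the component inventory cost overrun is not among them.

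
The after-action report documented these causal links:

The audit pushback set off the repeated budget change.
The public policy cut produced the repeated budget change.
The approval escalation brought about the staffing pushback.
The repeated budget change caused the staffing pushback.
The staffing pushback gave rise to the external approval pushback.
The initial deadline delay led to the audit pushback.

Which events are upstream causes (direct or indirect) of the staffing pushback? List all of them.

Immediate causes of the staffing pushback: the approval escalation, the repeated budget change.
Further upstream: the initial deadline delay, the audit pushback, the public policy cut.

the approval escalation, the audit pushback, the initial deadline delay, the public policy cut, the repeated budget change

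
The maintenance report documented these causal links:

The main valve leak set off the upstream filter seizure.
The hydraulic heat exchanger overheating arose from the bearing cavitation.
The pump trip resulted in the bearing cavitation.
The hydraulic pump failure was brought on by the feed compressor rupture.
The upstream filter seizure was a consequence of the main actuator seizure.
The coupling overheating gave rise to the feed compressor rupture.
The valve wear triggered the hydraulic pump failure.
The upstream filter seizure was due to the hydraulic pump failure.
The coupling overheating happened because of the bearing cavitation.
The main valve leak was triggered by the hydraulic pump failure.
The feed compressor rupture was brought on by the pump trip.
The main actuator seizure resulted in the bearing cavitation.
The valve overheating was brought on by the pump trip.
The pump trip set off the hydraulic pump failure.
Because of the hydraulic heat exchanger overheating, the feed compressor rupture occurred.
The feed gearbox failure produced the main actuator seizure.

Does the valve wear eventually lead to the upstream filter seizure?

Yes

There is a causal chain: the valve wear → the hydraulic pump failure → the upstream filter seizure.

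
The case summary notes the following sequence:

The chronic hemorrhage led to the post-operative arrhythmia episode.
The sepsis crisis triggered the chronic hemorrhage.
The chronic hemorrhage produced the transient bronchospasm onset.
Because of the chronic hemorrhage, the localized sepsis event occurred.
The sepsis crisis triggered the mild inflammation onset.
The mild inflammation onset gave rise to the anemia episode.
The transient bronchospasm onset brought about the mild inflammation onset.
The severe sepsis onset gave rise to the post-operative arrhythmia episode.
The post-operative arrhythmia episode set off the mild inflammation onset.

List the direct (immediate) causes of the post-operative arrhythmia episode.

Upstream contributors include the sepsis crisis, but only the chronic hemorrhage, the severe sepsis onset feed directly into the post-operative arrhythmia episode.

the chronic hemorrhage, the severe sepsis onset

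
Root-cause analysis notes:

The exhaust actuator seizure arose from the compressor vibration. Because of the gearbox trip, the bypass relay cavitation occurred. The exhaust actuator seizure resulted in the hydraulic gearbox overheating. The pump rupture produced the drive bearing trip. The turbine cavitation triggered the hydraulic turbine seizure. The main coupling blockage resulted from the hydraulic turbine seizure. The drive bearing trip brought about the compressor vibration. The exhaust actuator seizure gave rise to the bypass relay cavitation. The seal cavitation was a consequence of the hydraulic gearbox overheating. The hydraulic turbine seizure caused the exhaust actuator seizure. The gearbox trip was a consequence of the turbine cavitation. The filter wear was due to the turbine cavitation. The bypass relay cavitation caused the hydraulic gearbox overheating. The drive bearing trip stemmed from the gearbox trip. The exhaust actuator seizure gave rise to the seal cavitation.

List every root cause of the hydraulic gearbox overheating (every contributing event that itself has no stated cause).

Tracing upstream from the hydraulic gearbox overheating: the hydraulic gearbox overheating ← the exhaust actuator seizure ← the compressor vibration ← the drive bearing trip ← the pump rupture.
A separate upstream branch: the hydraulic gearbox overheating ← the exhaust actuator seizure ← the hydraulic turbine seizure ← the turbine cavitation.
Each of those chain origins has no stated cause.

the pump rupture, the turbine cavitation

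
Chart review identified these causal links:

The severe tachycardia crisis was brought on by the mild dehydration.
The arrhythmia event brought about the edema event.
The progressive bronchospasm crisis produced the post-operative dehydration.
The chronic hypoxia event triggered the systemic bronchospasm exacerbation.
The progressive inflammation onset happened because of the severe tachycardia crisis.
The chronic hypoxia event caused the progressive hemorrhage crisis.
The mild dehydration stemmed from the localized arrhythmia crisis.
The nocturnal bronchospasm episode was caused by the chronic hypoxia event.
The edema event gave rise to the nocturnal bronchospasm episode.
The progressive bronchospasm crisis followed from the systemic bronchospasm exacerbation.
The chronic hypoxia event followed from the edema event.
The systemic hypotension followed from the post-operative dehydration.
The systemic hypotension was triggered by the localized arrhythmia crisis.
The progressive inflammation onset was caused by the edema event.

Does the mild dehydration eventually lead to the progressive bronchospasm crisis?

No

The mild dehydration leads to the severe tachycardia crisis, the progressive inflammation onset; the progressive bronchospasm crisis is not among them.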